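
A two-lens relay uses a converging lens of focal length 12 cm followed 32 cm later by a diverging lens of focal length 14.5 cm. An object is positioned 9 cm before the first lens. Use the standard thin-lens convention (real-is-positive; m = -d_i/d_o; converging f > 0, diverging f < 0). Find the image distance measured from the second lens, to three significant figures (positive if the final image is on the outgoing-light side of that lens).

-12.0 cm

Applying the thin-lens equation to the first lens, 1/12 = 1/9 + 1/d_i1, which gives d_i1 = -36.000 cm.
With d_i1 < 0 the first image is virtual and lies on the object side; the object distance for lens 2 is d_o2 = 32 - (-36.000) = 68.000 cm.
Applying the thin-lens equation again with f_2 = -14.5 cm and d_o2 = 68.000 cm gives d_i2 = -11.952 cm.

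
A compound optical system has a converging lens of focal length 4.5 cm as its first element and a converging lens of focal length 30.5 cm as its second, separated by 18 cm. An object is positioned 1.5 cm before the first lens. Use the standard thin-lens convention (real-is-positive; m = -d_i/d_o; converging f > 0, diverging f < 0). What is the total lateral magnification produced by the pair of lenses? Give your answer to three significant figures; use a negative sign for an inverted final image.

4.46

Lens 1: 1/d_i1 = 1/f_1 - 1/d_o1 = 1/4.5 - 1/1.5 = -0.44444 cm^-1, so d_i1 = -2.250 cm.
m_1 = -(-2.250)/1.5 = 1.5000.
With d_i1 < 0 the first image is virtual and lies on the object side; the object distance for lens 2 is d_o2 = 18 - (-2.250) = 20.250 cm.
Lens 2: 1/d_i2 = 1/f_2 - 1/d_o2 = 1/30.5 - 1/(20.250) = -0.01660 cm^-1, so d_i2 = -60.256 cm.
m_2 = -(-60.256)/(20.250) = 2.9756.
Total m = m_1 x m_2 = (1.5000)(2.9756) = 4.4634.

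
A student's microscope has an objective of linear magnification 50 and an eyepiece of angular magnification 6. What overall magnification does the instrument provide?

The overall magnification of a compound microscope is the product of the objective and eyepiece magnifications:
M = M_obj x M_eye = 50 x 6 = 300.

300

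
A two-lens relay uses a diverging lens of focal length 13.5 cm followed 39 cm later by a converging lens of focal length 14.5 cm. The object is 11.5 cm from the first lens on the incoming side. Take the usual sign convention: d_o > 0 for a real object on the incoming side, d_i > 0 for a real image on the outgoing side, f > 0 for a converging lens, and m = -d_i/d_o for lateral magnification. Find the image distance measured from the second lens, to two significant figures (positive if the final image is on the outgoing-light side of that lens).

First lens: d_i1 = 1/(1/(-13.5) - 1/11.5) = -6.210 cm.
The intermediate image is virtual, 6.210 cm to the left of lens 1, so d_o2 = L - d_i1 = 39 - (-6.210) = 45.210 cm.
Second lens: d_i2 = 1/(1/14.5 - 1/(45.210)) = 21.346 cm.

21 cm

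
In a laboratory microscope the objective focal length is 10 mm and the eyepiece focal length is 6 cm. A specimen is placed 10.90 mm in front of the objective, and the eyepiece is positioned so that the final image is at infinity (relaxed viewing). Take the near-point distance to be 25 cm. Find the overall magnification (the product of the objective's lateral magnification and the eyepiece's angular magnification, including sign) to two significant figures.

-46

Convert to cm: f_obj = 10 mm = 1 cm; d_o = 10.90 mm = 1.09 cm.
Objective: 1/d_i = 1/f_obj - 1/d_o = 1/1 - 1/1.09 = 0.08257 cm^-1, so d_i = 12.111 cm.
m_obj = -d_i/d_o = -12.111/1.09 = -11.111.
Eyepiece angular magnification (image at infinity): M_eye = D/f_e = 25/6 = 4.167.
Overall M = m_obj x M_eye = (-11.111)(4.167) = -46.30.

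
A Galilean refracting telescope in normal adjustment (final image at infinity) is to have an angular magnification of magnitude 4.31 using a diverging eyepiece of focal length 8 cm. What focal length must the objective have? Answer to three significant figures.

34.5 cm

|M| = f_obj/|f_eye|, so f_obj = |M| x |f_eye| = 4.31 x 8 = 34.480 cm.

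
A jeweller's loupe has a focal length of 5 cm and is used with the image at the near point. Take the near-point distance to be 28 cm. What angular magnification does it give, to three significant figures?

6.60

M = 1 + D/f = 1 + 28/5 = 6.600.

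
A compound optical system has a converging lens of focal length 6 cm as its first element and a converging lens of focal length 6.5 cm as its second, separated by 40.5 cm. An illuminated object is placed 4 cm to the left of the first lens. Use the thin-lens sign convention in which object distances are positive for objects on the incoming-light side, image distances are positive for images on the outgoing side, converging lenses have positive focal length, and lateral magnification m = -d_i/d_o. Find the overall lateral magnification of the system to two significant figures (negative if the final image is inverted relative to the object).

Lens 1: 1/d_i1 = 1/f_1 - 1/d_o1 = 1/6 - 1/4 = -0.08333 cm^-1, so d_i1 = -12.000 cm.
m_1 = -(-12.000)/4 = 3.0000.
With d_i1 < 0 the first image is virtual and lies on the object side; the object distance for lens 2 is d_o2 = 40.5 - (-12.000) = 52.500 cm.
Lens 2: 1/d_i2 = 1/f_2 - 1/d_o2 = 1/6.5 - 1/(52.500) = 0.13480 cm^-1, so d_i2 = 7.418 cm.
m_2 = -(7.418)/(52.500) = -0.1413.
Overall magnification: m = m_1 m_2 = -0.4239.

-0.42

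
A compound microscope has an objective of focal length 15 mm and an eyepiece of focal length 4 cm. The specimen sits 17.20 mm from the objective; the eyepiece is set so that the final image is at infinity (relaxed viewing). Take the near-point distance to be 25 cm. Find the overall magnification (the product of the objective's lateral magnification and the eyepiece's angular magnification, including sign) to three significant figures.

Convert to cm: f_obj = 15 mm = 1.5 cm; d_o = 17.20 mm = 1.72 cm.
Objective: 1/d_i = 1/f_obj - 1/d_o = 1/1.5 - 1/1.72 = 0.08527 cm^-1, so d_i = 11.727 cm.
m_obj = -d_i/d_o = -11.727/1.72 = -6.818.
Eyepiece angular magnification (image at infinity): M_eye = D/f_e = 25/4 = 6.250.
Overall M = m_obj x M_eye = (-6.818)(6.250) = -42.61.

-42.6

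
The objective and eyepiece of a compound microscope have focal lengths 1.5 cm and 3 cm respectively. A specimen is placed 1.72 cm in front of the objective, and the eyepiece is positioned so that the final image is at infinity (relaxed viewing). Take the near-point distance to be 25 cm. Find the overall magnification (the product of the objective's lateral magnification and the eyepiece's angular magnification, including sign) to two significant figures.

Objective: 1/d_i = 1/f_obj - 1/d_o = 1/1.5 - 1/1.72 = 0.08527 cm^-1, so d_i = 11.727 cm.
m_obj = -d_i/d_o = -11.727/1.72 = -6.818.
Eyepiece angular magnification (image at infinity): M_eye = D/f_e = 25/3 = 8.333.
Overall M = m_obj x M_eye = (-6.818)(8.333) = -56.82.

-57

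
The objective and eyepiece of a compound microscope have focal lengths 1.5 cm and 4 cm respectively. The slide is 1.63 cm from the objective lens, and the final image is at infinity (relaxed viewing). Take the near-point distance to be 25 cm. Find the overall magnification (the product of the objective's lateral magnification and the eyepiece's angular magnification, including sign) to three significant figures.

Objective: 1/d_i = 1/f_obj - 1/d_o = 1/1.5 - 1/1.63 = 0.05317 cm^-1, so d_i = 18.808 cm.
m_obj = -d_i/d_o = -18.808/1.63 = -11.538.
Eyepiece angular magnification (image at infinity): M_eye = D/f_e = 25/4 = 6.250.
Overall M = m_obj x M_eye = (-11.538)(6.250) = -72.12.

-72.1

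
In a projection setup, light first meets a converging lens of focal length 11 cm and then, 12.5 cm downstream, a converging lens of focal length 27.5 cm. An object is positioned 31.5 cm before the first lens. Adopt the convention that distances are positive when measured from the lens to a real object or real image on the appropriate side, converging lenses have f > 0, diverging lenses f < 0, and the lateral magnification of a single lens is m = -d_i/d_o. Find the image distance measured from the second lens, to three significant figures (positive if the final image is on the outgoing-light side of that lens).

First lens: d_i1 = 1/(1/11 - 1/31.5) = 16.902 cm.
Since 16.902 cm > 12.5 cm, the first image lies past the second lens and serves as a virtual object: d_o2 = L - d_i1 = -4.402 cm.
Second lens: d_i2 = 1/(1/27.5 - 1/(-4.402)) = 3.795 cm.

3.79 cm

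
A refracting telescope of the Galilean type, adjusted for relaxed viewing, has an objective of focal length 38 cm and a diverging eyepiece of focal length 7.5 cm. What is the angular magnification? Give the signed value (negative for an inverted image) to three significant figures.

M = -f_obj/f_eye = -38/(-7.5) = 5.067.

5.07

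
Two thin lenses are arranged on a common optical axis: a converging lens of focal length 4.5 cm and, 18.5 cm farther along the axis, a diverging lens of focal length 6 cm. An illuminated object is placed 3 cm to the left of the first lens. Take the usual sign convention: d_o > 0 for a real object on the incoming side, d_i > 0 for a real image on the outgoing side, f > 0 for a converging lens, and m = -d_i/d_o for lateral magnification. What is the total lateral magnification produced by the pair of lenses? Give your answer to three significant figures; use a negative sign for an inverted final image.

0.537

Applying the thin-lens equation to the first lens, 1/4.5 = 1/3 + 1/d_i1, which gives d_i1 = -9.000 cm.
Its lateral magnification is m_1 = -d_i1/d_o1 = -(-9.000)/3 = 3.0000.
With d_i1 < 0 the first image is virtual and lies on the object side; the object distance for lens 2 is d_o2 = 18.5 - (-9.000) = 27.500 cm.
Applying the thin-lens equation again with f_2 = -6 cm and d_o2 = 27.500 cm gives d_i2 = -4.925 cm.
m_2 = -(-4.925)/(27.500) = 0.1791.
The system's lateral magnification is m_1 m_2 = (3.0000)(0.1791) = 0.5373.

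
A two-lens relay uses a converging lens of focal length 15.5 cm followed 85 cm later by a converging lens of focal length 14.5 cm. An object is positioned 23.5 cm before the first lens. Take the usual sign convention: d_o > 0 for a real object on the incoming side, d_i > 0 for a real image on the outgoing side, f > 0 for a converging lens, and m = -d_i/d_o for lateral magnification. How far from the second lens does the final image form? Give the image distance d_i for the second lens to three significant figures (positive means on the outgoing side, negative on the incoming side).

Lens 1: 1/d_i1 = 1/f_1 - 1/d_o1 = 1/15.5 - 1/23.5 = 0.02196 cm^-1, so d_i1 = 45.531 cm.
Object distance for lens 2: d_o2 = 85 - 45.531 = 39.469 cm.
Lens 2: 1/d_i2 = 1/f_2 - 1/d_o2 = 1/14.5 - 1/(39.469) = 0.04363 cm^-1, so d_i2 = 22.921 cm.

22.9 cm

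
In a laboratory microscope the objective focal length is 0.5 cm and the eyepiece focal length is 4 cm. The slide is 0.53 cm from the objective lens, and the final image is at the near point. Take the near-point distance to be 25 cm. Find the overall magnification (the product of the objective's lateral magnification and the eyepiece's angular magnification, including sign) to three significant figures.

Objective: 1/d_i = 1/f_obj - 1/d_o = 1/0.5 - 1/0.53 = 0.11321 cm^-1, so d_i = 8.833 cm.
m_obj = -d_i/d_o = -8.833/0.53 = -16.667.
Eyepiece angular magnification (image at near point): M_eye = 1 + D/f_e = 1 + 25/4 = 7.250.
Overall M = m_obj x M_eye = (-16.667)(7.250) = -120.83.

-121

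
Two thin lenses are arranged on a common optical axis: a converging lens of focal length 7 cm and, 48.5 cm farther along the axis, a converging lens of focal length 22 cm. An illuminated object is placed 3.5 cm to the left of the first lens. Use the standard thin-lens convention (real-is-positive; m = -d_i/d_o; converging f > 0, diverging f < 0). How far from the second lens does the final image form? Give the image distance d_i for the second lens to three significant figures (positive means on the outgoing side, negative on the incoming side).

Lens 1: 1/d_i1 = 1/f_1 - 1/d_o1 = 1/7 - 1/3.5 = -0.14286 cm^-1, so d_i1 = -7.000 cm.
The intermediate image is virtual, 7.000 cm to the left of lens 1, so d_o2 = L - d_i1 = 48.5 - (-7.000) = 55.500 cm.
Lens 2: 1/d_i2 = 1/f_2 - 1/d_o2 = 1/22 - 1/(55.500) = 0.02744 cm^-1, so d_i2 = 36.448 cm.

36.4 cm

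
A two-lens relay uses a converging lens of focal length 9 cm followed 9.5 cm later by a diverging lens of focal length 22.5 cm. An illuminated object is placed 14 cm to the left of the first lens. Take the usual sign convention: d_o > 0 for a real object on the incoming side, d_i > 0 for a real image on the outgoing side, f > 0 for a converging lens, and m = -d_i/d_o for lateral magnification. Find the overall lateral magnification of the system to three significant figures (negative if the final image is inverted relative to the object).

First lens: d_i1 = 1/(1/9 - 1/14) = 25.200 cm.
m_1 = -(25.200)/14 = -1.8000.
Since 25.200 cm > 9.5 cm, the first image lies past the second lens and serves as a virtual object: d_o2 = L - d_i1 = -15.700 cm.
Second lens: d_i2 = 1/(1/(-22.5) - 1/(-15.700)) = 51.949 cm.
m_2 = -(51.949)/(-15.700) = 3.3088.
Total m = m_1 x m_2 = (-1.8000)(3.3088) = -5.9559.

-5.96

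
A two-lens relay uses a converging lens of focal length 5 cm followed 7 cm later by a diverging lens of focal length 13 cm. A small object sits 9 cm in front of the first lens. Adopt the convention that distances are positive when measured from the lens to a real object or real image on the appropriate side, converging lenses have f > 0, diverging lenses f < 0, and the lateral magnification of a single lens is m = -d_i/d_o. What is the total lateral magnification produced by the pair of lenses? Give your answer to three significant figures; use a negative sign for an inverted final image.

First lens: d_i1 = 1/(1/5 - 1/9) = 11.250 cm.
m_1 = -(11.250)/9 = -1.2500.
Since 11.250 cm > 7 cm, the first image lies past the second lens and serves as a virtual object: d_o2 = L - d_i1 = -4.250 cm.
Second lens: d_i2 = 1/(1/(-13) - 1/(-4.250)) = 6.314 cm.
m_2 = -(6.314)/(-4.250) = 1.4857.
The system's lateral magnification is m_1 m_2 = (-1.2500)(1.4857) = -1.8571.

-1.86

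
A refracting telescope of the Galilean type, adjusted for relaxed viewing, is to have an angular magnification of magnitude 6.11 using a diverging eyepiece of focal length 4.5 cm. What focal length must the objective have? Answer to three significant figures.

|M| = f_obj/|f_eye|, so f_obj = |M| x |f_eye| = 6.11 x 4.5 = 27.495 cm.

27.5 cm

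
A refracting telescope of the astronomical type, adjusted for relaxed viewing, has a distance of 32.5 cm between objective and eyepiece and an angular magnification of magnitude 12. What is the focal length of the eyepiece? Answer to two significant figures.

In normal adjustment the tube length equals f_obj + f_eye and |M| = f_obj/f_eye.
So f_obj = 12 f_eye and 12 f_eye + f_eye = 32.5 cm, giving f_eye = 32.5/13 = 2.500 cm and f_obj = 30.000 cm.

2.5 cm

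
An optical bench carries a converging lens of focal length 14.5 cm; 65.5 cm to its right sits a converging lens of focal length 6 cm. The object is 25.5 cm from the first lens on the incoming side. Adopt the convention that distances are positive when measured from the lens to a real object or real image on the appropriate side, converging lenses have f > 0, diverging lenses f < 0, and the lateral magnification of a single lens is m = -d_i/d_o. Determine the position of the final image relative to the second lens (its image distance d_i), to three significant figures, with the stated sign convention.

Lens 1: 1/d_i1 = 1/f_1 - 1/d_o1 = 1/14.5 - 1/25.5 = 0.02975 cm^-1, so d_i1 = 33.614 cm.
Object distance for lens 2: d_o2 = 65.5 - 33.614 = 31.886 cm.
Lens 2: 1/d_i2 = 1/f_2 - 1/d_o2 = 1/6 - 1/(31.886) = 0.13531 cm^-1, so d_i2 = 7.391 cm.

7.39 cm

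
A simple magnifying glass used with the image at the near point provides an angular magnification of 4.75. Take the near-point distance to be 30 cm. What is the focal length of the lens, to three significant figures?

8.00 cm

For the image at the near point, M = 1 + D/f.
f = D/(M - 1) = 30/(4.75 - 1) = 8.000 cm.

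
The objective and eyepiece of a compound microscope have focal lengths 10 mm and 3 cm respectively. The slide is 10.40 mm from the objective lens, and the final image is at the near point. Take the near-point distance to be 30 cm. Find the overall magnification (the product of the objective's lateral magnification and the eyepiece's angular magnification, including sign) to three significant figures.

Convert to cm: f_obj = 10 mm = 1 cm; d_o = 10.40 mm = 1.04 cm.
Objective: 1/d_i = 1/f_obj - 1/d_o = 1/1 - 1/1.04 = 0.03846 cm^-1, so d_i = 26.000 cm.
m_obj = -d_i/d_o = -26.000/1.04 = -25.000.
Eyepiece angular magnification (image at near point): M_eye = 1 + D/f_e = 1 + 30/3 = 11.000.
Overall M = m_obj x M_eye = (-25.000)(11.000) = -275.00.

-275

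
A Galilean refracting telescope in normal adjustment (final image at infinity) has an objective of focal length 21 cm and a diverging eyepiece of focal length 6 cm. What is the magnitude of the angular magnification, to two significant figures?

3.5

|M| = f_obj/|f_eye| = 21/6 = 3.500.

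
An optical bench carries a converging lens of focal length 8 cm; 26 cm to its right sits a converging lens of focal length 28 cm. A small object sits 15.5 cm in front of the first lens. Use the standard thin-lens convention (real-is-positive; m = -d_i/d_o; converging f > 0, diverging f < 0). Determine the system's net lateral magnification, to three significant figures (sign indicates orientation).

Lens 1: 1/d_i1 = 1/f_1 - 1/d_o1 = 1/8 - 1/15.5 = 0.06048 cm^-1, so d_i1 = 16.533 cm.
m_1 = -(16.533)/15.5 = -1.0667.
Object distance for lens 2: d_o2 = 26 - 16.533 = 9.467 cm.
Lens 2: 1/d_i2 = 1/f_2 - 1/d_o2 = 1/28 - 1/(9.467) = -0.06992 cm^-1, so d_i2 = -14.302 cm.
m_2 = -(-14.302)/(9.467) = 1.5108.
Total m = m_1 x m_2 = (-1.0667)(1.5108) = -1.6115.

-1.61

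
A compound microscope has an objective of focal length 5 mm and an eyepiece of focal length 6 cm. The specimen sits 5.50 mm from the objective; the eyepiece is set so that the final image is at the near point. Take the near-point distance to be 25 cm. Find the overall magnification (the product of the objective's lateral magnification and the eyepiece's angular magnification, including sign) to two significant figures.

Convert to cm: f_obj = 5 mm = 0.5 cm; d_o = 5.50 mm = 0.55 cm.
Objective: 1/d_i = 1/f_obj - 1/d_o = 1/0.5 - 1/0.55 = 0.18182 cm^-1, so d_i = 5.500 cm.
m_obj = -d_i/d_o = -5.500/0.55 = -10.000.
Eyepiece angular magnification (image at near point): M_eye = 1 + D/f_e = 1 + 25/6 = 5.167.
Overall M = m_obj x M_eye = (-10.000)(5.167) = -51.67.

-52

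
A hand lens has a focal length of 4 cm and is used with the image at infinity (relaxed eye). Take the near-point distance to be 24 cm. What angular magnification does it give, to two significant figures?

M = D/f = 24/4 = 6.000.

6.0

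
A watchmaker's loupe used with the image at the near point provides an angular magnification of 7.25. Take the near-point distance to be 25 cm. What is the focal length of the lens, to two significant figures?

For the image at the near point, M = 1 + D/f.
f = D/(M - 1) = 25/(7.25 - 1) = 4.000 cm.

4.0 cm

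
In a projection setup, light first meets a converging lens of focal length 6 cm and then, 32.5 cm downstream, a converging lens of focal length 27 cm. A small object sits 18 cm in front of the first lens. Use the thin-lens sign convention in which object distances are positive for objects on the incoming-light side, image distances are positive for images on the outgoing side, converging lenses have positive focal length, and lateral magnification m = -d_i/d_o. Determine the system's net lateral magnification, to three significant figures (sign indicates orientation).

First lens: d_i1 = 1/(1/6 - 1/18) = 9.000 cm.
m_1 = -(9.000)/18 = -0.5000.
Object distance for lens 2: d_o2 = 32.5 - 9.000 = 23.500 cm.
Second lens: d_i2 = 1/(1/27 - 1/(23.500)) = -181.286 cm.
m_2 = -(-181.286)/(23.500) = 7.7143.
Overall magnification: m = m_1 m_2 = -3.8571.

-3.86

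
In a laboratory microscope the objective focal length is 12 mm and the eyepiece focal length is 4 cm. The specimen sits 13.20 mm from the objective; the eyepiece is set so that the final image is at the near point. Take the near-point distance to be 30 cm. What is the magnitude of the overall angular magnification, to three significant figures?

85.0

Convert to cm: f_obj = 12 mm = 1.2 cm; d_o = 13.20 mm = 1.32 cm.
Objective: 1/d_i = 1/f_obj - 1/d_o = 1/1.2 - 1/1.32 = 0.07576 cm^-1, so d_i = 13.200 cm.
m_obj = -d_i/d_o = -13.200/1.32 = -10.000.
Eyepiece angular magnification (image at near point): M_eye = 1 + D/f_e = 1 + 30/4 = 8.500.
Overall M = m_obj x M_eye = (-10.000)(8.500) = -85.00.
|M| = 85.00.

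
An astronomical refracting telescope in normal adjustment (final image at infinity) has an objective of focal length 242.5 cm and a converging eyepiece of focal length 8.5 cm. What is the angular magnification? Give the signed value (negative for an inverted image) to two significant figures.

-29

M = -f_obj/f_eye = -242.5/(8.5) = -28.529.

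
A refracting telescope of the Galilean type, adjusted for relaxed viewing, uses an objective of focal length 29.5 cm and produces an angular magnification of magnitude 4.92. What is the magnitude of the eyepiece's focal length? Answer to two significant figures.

|M| = f_obj/|f_eye|, so |f_eye| = f_obj/|M| = 29.5/4.92 = 5.996 cm.
(The eyepiece is diverging, so its signed focal length is -5.996 cm.)

6.0 cm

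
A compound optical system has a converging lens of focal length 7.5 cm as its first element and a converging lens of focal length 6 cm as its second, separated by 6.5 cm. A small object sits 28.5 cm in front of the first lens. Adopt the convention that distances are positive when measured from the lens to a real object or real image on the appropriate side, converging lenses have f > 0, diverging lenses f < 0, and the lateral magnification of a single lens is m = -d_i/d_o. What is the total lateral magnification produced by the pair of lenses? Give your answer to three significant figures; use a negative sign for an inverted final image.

Lens 1: 1/d_i1 = 1/f_1 - 1/d_o1 = 1/7.5 - 1/28.5 = 0.09825 cm^-1, so d_i1 = 10.179 cm.
m_1 = -(10.179)/28.5 = -0.3571.
This image would form 10.179 cm past lens 1, i.e. 3.679 cm beyond lens 2, so it is a virtual object for lens 2: d_o2 = 6.5 - 10.179 = -3.679 cm.
Lens 2: 1/d_i2 = 1/f_2 - 1/d_o2 = 1/6 - 1/(-3.679) = 0.43851 cm^-1, so d_i2 = 2.280 cm.
m_2 = -(2.280)/(-3.679) = 0.6199.
The system's lateral magnification is m_1 m_2 = (-0.3571)(0.6199) = -0.2214.

-0.221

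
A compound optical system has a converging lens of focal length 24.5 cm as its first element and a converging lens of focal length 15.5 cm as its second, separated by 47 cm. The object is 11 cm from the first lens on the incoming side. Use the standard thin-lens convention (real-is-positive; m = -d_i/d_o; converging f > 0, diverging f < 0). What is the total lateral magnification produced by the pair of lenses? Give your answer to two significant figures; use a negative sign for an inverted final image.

-0.55

Lens 1: 1/d_i1 = 1/f_1 - 1/d_o1 = 1/24.5 - 1/11 = -0.05009 cm^-1, so d_i1 = -19.963 cm.
m_1 = -(-19.963)/11 = 1.8148.
With d_i1 < 0 the first image is virtual and lies on the object side; the object distance for lens 2 is d_o2 = 47 - (-19.963) = 66.963 cm.
Lens 2: 1/d_i2 = 1/f_2 - 1/d_o2 = 1/15.5 - 1/(66.963) = 0.04958 cm^-1, so d_i2 = 20.168 cm.
m_2 = -(20.168)/(66.963) = -0.3012.
Total m = m_1 x m_2 = (1.8148)(-0.3012) = -0.5466.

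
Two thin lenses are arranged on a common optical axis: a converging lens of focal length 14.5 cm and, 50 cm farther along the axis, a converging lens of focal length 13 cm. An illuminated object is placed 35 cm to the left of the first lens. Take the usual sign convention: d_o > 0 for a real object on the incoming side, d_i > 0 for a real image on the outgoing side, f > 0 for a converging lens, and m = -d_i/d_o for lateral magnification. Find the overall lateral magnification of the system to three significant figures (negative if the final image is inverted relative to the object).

0.751

Lens 1: 1/d_i1 = 1/f_1 - 1/d_o1 = 1/14.5 - 1/35 = 0.04039 cm^-1, so d_i1 = 24.756 cm.
m_1 = -(24.756)/35 = -0.7073.
That image sits 25.244 cm in front of the second lens, so d_o2 = 25.244 cm.
Lens 2: 1/d_i2 = 1/f_2 - 1/d_o2 = 1/13 - 1/(25.244) = 0.03731 cm^-1, so d_i2 = 26.803 cm.
m_2 = -(26.803)/(25.244) = -1.0618.
The system's lateral magnification is m_1 m_2 = (-0.7073)(-1.0618) = 0.7510.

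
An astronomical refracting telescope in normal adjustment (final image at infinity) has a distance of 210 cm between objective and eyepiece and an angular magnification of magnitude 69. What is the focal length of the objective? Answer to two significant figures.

210 cm

In normal adjustment the tube length equals f_obj + f_eye and |M| = f_obj/f_eye.
So f_obj = 69 f_eye and 69 f_eye + f_eye = 210 cm, giving f_eye = 210/70 = 3.000 cm and f_obj = 207.000 cm.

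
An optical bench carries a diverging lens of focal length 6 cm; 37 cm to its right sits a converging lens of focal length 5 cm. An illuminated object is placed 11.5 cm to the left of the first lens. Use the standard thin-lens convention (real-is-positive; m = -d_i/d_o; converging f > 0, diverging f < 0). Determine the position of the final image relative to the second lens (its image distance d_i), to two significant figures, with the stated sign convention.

5.7 cm

Applying the thin-lens equation to the first lens, 1/(-6) = 1/11.5 + 1/d_i1, which gives d_i1 = -3.943 cm.
With d_i1 < 0 the first image is virtual and lies on the object side; the object distance for lens 2 is d_o2 = 37 - (-3.943) = 40.943 cm.
Applying the thin-lens equation again with f_2 = 5 cm and d_o2 = 40.943 cm gives d_i2 = 5.696 cm.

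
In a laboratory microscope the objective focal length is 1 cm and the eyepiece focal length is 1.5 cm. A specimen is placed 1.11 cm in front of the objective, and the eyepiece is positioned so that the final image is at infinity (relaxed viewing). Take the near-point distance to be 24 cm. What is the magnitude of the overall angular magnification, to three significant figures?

145

Objective: 1/d_i = 1/f_obj - 1/d_o = 1/1 - 1/1.11 = 0.09910 cm^-1, so d_i = 10.091 cm.
m_obj = -d_i/d_o = -10.091/1.11 = -9.091.
Eyepiece angular magnification (image at infinity): M_eye = D/f_e = 24/1.5 = 16.000.
Overall M = m_obj x M_eye = (-9.091)(16.000) = -145.45.
|M| = 145.45.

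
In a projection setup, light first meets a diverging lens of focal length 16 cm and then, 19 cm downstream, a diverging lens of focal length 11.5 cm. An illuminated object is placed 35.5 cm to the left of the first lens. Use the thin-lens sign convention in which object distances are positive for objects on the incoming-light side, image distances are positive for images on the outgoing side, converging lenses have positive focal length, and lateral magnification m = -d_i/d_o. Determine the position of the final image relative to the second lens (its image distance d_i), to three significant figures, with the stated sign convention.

-8.32 cm

Lens 1: 1/d_i1 = 1/f_1 - 1/d_o1 = 1/(-16) - 1/35.5 = -0.09067 cm^-1, so d_i1 = -11.029 cm.
With d_i1 < 0 the first image is virtual and lies on the object side; the object distance for lens 2 is d_o2 = 19 - (-11.029) = 30.029 cm.
Lens 2: 1/d_i2 = 1/f_2 - 1/d_o2 = 1/(-11.5) - 1/(30.029) = -0.12026 cm^-1, so d_i2 = -8.315 cm.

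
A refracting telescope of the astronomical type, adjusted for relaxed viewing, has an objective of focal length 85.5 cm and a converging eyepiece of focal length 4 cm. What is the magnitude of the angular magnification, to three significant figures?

|M| = f_obj/|f_eye| = 85.5/4 = 21.375.

21.4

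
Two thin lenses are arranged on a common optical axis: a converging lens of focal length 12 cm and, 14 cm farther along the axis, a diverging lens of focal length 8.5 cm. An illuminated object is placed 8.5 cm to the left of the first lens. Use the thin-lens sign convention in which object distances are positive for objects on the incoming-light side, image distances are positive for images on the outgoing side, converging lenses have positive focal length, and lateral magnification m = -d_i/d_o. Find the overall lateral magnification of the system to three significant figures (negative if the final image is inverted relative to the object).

0.564

Lens 1: 1/d_i1 = 1/f_1 - 1/d_o1 = 1/12 - 1/8.5 = -0.03431 cm^-1, so d_i1 = -29.143 cm.
m_1 = -(-29.143)/8.5 = 3.4286.
With d_i1 < 0 the first image is virtual and lies on the object side; the object distance for lens 2 is d_o2 = 14 - (-29.143) = 43.143 cm.
Lens 2: 1/d_i2 = 1/f_2 - 1/d_o2 = 1/(-8.5) - 1/(43.143) = -0.14083 cm^-1, so d_i2 = -7.101 cm.
m_2 = -(-7.101)/(43.143) = 0.1646.
The system's lateral magnification is m_1 m_2 = (3.4286)(0.1646) = 0.5643.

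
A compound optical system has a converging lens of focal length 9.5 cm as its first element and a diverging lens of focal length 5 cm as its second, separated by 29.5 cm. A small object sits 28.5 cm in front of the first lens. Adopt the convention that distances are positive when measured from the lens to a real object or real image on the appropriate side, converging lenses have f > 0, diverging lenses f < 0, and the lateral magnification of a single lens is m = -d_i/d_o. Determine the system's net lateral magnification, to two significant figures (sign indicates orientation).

Lens 1: 1/d_i1 = 1/f_1 - 1/d_o1 = 1/9.5 - 1/28.5 = 0.07018 cm^-1, so d_i1 = 14.250 cm.
m_1 = -(14.250)/28.5 = -0.5000.
That image sits 15.250 cm in front of the second lens, so d_o2 = 15.250 cm.
Lens 2: 1/d_i2 = 1/f_2 - 1/d_o2 = 1/(-5) - 1/(15.250) = -0.26557 cm^-1, so d_i2 = -3.765 cm.
m_2 = -(-3.765)/(15.250) = 0.2469.
Total m = m_1 x m_2 = (-0.5000)(0.2469) = -0.1235.

-0.12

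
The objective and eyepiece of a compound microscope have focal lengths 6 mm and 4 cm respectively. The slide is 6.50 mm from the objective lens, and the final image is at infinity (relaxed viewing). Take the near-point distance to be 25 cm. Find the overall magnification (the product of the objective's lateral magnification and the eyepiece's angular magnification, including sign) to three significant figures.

Convert to cm: f_obj = 6 mm = 0.6 cm; d_o = 6.50 mm = 0.65 cm.
Objective: 1/d_i = 1/f_obj - 1/d_o = 1/0.6 - 1/0.65 = 0.12821 cm^-1, so d_i = 7.800 cm.
m_obj = -d_i/d_o = -7.800/0.65 = -12.000.
Eyepiece angular magnification (image at infinity): M_eye = D/f_e = 25/4 = 6.250.
Overall M = m_obj x M_eye = (-12.000)(6.250) = -75.00.

-75.0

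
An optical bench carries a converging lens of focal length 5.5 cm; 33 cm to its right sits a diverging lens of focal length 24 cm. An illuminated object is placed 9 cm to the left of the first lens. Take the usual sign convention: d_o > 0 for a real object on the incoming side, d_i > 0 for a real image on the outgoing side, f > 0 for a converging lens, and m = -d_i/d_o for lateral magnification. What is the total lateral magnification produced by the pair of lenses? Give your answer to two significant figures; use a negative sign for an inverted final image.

Applying the thin-lens equation to the first lens, 1/5.5 = 1/9 + 1/d_i1, which gives d_i1 = 14.143 cm.
Its lateral magnification is m_1 = -d_i1/d_o1 = -(14.143)/9 = -1.5714.
That image sits 18.857 cm in front of the second lens, so d_o2 = 18.857 cm.
Applying the thin-lens equation again with f_2 = -24 cm and d_o2 = 18.857 cm gives d_i2 = -10.560 cm.
m_2 = -(-10.560)/(18.857) = 0.5600.
Total m = m_1 x m_2 = (-1.5714)(0.5600) = -0.8800.

-0.88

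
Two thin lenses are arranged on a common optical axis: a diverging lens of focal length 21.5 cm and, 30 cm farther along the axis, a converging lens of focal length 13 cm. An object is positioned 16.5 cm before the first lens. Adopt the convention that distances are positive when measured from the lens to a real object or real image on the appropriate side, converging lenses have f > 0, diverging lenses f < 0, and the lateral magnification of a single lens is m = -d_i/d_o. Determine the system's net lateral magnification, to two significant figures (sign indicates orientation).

Applying the thin-lens equation to the first lens, 1/(-21.5) = 1/16.5 + 1/d_i1, which gives d_i1 = -9.336 cm.
Its lateral magnification is m_1 = -d_i1/d_o1 = -(-9.336)/16.5 = 0.5658.
The intermediate image is virtual, 9.336 cm to the left of lens 1, so d_o2 = L - d_i1 = 30 - (-9.336) = 39.336 cm.
Applying the thin-lens equation again with f_2 = 13 cm and d_o2 = 39.336 cm gives d_i2 = 19.417 cm.
m_2 = -(19.417)/(39.336) = -0.4936.
The system's lateral magnification is m_1 m_2 = (0.5658)(-0.4936) = -0.2793.

-0.28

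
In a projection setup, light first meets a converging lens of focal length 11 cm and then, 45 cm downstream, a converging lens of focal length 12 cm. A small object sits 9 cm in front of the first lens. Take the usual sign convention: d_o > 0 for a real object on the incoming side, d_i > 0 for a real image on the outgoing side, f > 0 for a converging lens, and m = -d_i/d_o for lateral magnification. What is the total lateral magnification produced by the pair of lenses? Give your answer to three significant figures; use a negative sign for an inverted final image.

-0.800

Lens 1: 1/d_i1 = 1/f_1 - 1/d_o1 = 1/11 - 1/9 = -0.02020 cm^-1, so d_i1 = -49.500 cm.
m_1 = -(-49.500)/9 = 5.5000.
With d_i1 < 0 the first image is virtual and lies on the object side; the object distance for lens 2 is d_o2 = 45 - (-49.500) = 94.500 cm.
Lens 2: 1/d_i2 = 1/f_2 - 1/d_o2 = 1/12 - 1/(94.500) = 0.07275 cm^-1, so d_i2 = 13.745 cm.
m_2 = -(13.745)/(94.500) = -0.1455.
Total m = m_1 x m_2 = (5.5000)(-0.1455) = -0.8000.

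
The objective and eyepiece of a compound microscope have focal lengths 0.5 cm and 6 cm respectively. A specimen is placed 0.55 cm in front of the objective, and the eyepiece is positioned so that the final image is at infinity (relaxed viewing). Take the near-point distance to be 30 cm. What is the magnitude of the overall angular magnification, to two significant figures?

Objective: 1/d_i = 1/f_obj - 1/d_o = 1/0.5 - 1/0.55 = 0.18182 cm^-1, so d_i = 5.500 cm.
m_obj = -d_i/d_o = -5.500/0.55 = -10.000.
Eyepiece angular magnification (image at infinity): M_eye = D/f_e = 30/6 = 5.000.
Overall M = m_obj x M_eye = (-10.000)(5.000) = -50.00.
|M| = 50.00.

50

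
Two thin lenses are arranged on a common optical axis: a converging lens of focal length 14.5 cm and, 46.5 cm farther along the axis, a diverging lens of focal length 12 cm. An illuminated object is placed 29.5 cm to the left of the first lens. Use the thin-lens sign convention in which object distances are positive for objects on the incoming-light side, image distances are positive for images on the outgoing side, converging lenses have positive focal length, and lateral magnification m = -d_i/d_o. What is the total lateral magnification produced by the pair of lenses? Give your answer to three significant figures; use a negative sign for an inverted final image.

-0.387

Applying the thin-lens equation to the first lens, 1/14.5 = 1/29.5 + 1/d_i1, which gives d_i1 = 28.517 cm.
Its lateral magnification is m_1 = -d_i1/d_o1 = -(28.517)/29.5 = -0.9667.
The intermediate image is 28.517 cm to the right of lens 1, so d_o2 = L - d_i1 = 46.5 - 28.517 = 17.983 cm.
Applying the thin-lens equation again with f_2 = -12 cm and d_o2 = 17.983 cm gives d_i2 = -7.197 cm.
m_2 = -(-7.197)/(17.983) = 0.4002.
Total m = m_1 x m_2 = (-0.9667)(0.4002) = -0.3869.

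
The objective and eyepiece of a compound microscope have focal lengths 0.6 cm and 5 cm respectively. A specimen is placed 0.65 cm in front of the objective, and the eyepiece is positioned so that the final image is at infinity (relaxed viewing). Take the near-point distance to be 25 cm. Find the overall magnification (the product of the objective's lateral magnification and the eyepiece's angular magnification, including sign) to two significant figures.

Objective: 1/d_i = 1/f_obj - 1/d_o = 1/0.6 - 1/0.65 = 0.12821 cm^-1, so d_i = 7.800 cm.
m_obj = -d_i/d_o = -7.800/0.65 = -12.000.
Eyepiece angular magnification (image at infinity): M_eye = D/f_e = 25/5 = 5.000.
Overall M = m_obj x M_eye = (-12.000)(5.000) = -60.00.

-60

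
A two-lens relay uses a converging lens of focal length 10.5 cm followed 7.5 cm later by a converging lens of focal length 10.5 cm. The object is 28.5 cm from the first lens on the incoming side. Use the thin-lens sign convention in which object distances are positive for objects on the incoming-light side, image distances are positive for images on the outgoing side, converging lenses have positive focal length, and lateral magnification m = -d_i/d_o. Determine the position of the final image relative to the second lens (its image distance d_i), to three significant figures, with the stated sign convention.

First lens: d_i1 = 1/(1/10.5 - 1/28.5) = 16.625 cm.
This image would form 16.625 cm past lens 1, i.e. 9.125 cm beyond lens 2, so it is a virtual object for lens 2: d_o2 = 7.5 - 16.625 = -9.125 cm.
Second lens: d_i2 = 1/(1/10.5 - 1/(-9.125)) = 4.882 cm.

4.88 cm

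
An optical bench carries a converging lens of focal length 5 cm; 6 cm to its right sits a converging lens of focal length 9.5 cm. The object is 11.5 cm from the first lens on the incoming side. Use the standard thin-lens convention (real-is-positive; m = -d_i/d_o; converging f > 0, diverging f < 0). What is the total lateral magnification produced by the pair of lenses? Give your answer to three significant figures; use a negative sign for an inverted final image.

First lens: d_i1 = 1/(1/5 - 1/11.5) = 8.846 cm.
m_1 = -(8.846)/11.5 = -0.7692.
Since 8.846 cm > 6 cm, the first image lies past the second lens and serves as a virtual object: d_o2 = L - d_i1 = -2.846 cm.
Second lens: d_i2 = 1/(1/9.5 - 1/(-2.846)) = 2.190 cm.
m_2 = -(2.190)/(-2.846) = 0.7695.
The system's lateral magnification is m_1 m_2 = (-0.7692)(0.7695) = -0.5919.

-0.592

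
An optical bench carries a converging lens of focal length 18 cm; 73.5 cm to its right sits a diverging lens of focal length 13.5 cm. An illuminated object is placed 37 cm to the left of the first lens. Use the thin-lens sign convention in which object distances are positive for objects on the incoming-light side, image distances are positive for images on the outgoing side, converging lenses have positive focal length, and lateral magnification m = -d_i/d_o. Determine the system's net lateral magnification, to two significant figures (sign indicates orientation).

Lens 1: 1/d_i1 = 1/f_1 - 1/d_o1 = 1/18 - 1/37 = 0.02853 cm^-1, so d_i1 = 35.053 cm.
m_1 = -(35.053)/37 = -0.9474.
Object distance for lens 2: d_o2 = 73.5 - 35.053 = 38.447 cm.
Lens 2: 1/d_i2 = 1/f_2 - 1/d_o2 = 1/(-13.5) - 1/(38.447) = -0.10008 cm^-1, so d_i2 = -9.992 cm.
m_2 = -(-9.992)/(38.447) = 0.2599.
Total m = m_1 x m_2 = (-0.9474)(0.2599) = -0.2462.

-0.25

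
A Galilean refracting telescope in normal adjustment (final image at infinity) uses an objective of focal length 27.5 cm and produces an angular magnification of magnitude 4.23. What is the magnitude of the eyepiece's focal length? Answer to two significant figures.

6.5 cm

|M| = f_obj/|f_eye|, so |f_eye| = f_obj/|M| = 27.5/4.23 = 6.501 cm.
(The eyepiece is diverging, so its signed focal length is -6.501 cm.)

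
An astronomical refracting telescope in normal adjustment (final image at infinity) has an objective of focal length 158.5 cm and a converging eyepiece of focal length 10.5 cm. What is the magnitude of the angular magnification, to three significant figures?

15.1

|M| = f_obj/|f_eye| = 158.5/10.5 = 15.095.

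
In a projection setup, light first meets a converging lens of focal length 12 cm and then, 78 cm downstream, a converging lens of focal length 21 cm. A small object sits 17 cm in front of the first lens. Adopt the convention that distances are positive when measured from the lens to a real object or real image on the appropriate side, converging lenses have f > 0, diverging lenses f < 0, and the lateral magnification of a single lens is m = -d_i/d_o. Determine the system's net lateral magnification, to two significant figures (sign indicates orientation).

First lens: d_i1 = 1/(1/12 - 1/17) = 40.800 cm.
m_1 = -(40.800)/17 = -2.4000.
Object distance for lens 2: d_o2 = 78 - 40.800 = 37.200 cm.
Second lens: d_i2 = 1/(1/21 - 1/(37.200)) = 48.222 cm.
m_2 = -(48.222)/(37.200) = -1.2963.
The system's lateral magnification is m_1 m_2 = (-2.4000)(-1.2963) = 3.1111.

3.1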